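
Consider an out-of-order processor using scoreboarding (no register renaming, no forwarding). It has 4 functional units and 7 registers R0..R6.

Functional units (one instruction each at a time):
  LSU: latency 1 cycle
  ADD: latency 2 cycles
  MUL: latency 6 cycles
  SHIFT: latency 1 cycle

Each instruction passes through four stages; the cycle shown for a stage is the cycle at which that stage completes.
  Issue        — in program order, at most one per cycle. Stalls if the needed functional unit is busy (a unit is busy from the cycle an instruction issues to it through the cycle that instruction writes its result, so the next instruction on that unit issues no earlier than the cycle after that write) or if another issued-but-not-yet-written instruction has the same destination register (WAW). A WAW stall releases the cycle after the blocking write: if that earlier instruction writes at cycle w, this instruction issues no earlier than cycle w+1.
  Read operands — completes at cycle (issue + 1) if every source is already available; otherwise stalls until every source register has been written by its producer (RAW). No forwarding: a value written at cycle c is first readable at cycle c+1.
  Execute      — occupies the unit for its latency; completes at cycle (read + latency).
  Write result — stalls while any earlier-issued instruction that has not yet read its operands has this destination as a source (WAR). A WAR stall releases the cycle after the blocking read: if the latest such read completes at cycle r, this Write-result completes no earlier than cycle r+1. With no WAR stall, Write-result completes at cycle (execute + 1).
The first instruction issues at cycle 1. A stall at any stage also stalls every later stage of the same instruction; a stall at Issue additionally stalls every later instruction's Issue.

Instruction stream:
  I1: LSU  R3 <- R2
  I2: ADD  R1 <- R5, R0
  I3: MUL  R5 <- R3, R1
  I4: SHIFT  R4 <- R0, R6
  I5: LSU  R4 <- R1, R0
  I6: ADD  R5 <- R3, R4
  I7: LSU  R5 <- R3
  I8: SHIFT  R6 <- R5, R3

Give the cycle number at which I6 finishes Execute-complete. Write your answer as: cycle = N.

cycle = 18

  I1 | 1 | 2 | 3 | 4
  I2 | 2 | 3 | 5 | 6
  I3 | 3 | 7 | 13 | 14   RAW R1: wait I2 write@6
  I4 | 4 | 5 | 6 | 7
  I5 | 8 | 9 | 10 | 11   WAW R4: wait I4 write@7
  I6 | 15 | 16 | 18 | 19   WAW R5: wait I3 write@14
  I7 | 20 | 21 | 22 | 23   WAW R5: wait I6 write@19
  I8 | 21 | 24 | 25 | 26   RAW R5: wait I7 write@23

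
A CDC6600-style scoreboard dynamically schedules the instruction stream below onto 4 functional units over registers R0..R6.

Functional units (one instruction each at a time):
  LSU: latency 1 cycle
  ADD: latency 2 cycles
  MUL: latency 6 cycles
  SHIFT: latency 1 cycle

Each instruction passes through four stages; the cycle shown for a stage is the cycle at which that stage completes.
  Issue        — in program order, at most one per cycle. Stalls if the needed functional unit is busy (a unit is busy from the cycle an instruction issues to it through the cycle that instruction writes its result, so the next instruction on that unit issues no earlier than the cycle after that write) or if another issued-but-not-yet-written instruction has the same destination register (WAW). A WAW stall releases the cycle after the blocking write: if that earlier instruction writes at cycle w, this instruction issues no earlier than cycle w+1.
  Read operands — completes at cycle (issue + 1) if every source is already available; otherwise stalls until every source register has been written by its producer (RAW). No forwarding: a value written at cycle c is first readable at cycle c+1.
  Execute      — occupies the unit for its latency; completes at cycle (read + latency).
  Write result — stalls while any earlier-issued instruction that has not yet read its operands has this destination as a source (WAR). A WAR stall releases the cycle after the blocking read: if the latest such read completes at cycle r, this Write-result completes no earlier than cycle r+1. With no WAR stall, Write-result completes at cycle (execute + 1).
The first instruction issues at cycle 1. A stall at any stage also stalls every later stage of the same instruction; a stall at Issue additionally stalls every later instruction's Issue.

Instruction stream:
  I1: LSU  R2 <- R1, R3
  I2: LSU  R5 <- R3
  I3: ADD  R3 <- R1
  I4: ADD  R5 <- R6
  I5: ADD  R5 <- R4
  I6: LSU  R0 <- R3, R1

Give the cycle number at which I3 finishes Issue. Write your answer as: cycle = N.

  I1 | 1 | 2 | 3 | 4
  I2 | 5 | 6 | 7 | 8   struct: LSU busy until I1 writes@4
  I3 | 6 | 7 | 9 | 10
  I4 | 11 | 12 | 14 | 15   struct: ADD busy until I3 writes@10
  I5 | 16 | 17 | 19 | 20   struct: ADD busy until I4 writes@15
  I6 | 17 | 18 | 19 | 20

cycle = 6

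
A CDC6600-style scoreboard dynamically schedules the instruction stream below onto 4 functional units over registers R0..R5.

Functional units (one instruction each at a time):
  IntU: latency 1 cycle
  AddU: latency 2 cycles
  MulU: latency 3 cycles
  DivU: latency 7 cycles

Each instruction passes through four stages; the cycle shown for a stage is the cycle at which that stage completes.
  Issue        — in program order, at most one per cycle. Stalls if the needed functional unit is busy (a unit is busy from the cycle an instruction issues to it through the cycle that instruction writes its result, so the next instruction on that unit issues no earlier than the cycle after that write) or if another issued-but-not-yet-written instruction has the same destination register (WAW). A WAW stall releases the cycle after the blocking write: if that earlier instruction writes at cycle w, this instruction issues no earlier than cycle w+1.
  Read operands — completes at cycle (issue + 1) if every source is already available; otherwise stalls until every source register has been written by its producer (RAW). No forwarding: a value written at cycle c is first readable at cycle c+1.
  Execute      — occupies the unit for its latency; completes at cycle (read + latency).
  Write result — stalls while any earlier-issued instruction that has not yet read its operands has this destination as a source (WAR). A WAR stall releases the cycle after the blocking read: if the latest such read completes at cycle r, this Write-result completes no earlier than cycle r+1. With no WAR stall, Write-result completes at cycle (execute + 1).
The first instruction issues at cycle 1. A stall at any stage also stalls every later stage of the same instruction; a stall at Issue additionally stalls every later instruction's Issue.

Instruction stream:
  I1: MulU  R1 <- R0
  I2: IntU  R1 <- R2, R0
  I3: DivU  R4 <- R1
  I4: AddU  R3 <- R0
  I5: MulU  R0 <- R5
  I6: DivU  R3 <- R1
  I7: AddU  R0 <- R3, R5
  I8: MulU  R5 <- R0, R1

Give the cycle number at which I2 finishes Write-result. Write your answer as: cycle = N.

cycle = 10

c1: I1 dispatched to MulU
c2: I1 operands ready
c5: I1 complete
c6: R1←I1
c7: I2 dispatched to IntU
c8: I2 operands ready, I3 dispatched to DivU
c9: I2 complete, I4 dispatched to AddU
c10: R1←I2, I4 operands ready, I5 dispatched to MulU
c11: I3 operands ready, I5 operands ready
c12: I4 complete
c13: R3←I4
c14: I5 complete
c15: R0←I5
c18: I3 complete
c19: R4←I3
c20: I6 dispatched to DivU
c21: I6 operands ready, I7 dispatched to AddU
c22: I8 dispatched to MulU
c28: I6 complete
c29: R3←I6
c30: I7 operands ready
c32: I7 complete
c33: R0←I7
c34: I8 operands ready
c37: I8 complete
c38: R5←I8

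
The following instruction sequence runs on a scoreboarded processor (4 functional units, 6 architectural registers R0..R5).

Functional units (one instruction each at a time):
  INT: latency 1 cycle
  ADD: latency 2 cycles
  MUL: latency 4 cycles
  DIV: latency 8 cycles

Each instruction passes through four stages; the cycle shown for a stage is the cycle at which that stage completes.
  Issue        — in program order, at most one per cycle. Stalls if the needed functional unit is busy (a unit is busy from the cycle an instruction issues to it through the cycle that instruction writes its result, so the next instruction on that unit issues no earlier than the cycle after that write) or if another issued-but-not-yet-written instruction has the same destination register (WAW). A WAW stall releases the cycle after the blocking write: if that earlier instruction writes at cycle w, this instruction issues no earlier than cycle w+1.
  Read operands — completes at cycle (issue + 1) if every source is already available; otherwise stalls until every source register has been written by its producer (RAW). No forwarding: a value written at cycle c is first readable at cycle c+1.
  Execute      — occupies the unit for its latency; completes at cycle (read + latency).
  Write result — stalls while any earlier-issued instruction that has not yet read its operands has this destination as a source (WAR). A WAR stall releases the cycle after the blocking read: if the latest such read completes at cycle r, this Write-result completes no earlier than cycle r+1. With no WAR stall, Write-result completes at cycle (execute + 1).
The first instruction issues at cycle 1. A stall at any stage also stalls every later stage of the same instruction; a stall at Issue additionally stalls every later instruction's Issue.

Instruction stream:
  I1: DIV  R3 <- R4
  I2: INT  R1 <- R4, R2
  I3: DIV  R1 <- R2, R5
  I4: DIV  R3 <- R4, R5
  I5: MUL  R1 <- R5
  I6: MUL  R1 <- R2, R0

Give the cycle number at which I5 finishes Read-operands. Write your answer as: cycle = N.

cycle 1: I1→DIV
cycle 2: I1 RO; I2→INT
cycle 3: I2 RO
cycle 4: I2 EX
cycle 5: I2 WR R1
cycle 10: I1 EX
cycle 11: I1 WR R3
cycle 12: I3→DIV
cycle 13: I3 RO
cycle 21: I3 EX
cycle 22: I3 WR R1
cycle 23: I4→DIV
cycle 24: I4 RO; I5→MUL
cycle 25: I5 RO
cycle 29: I5 EX
cycle 30: I5 WR R1
cycle 31: I6→MUL
cycle 32: I4 EX; I6 RO
cycle 33: I4 WR R3
cycle 36: I6 EX
cycle 37: I6 WR R1

cycle = 25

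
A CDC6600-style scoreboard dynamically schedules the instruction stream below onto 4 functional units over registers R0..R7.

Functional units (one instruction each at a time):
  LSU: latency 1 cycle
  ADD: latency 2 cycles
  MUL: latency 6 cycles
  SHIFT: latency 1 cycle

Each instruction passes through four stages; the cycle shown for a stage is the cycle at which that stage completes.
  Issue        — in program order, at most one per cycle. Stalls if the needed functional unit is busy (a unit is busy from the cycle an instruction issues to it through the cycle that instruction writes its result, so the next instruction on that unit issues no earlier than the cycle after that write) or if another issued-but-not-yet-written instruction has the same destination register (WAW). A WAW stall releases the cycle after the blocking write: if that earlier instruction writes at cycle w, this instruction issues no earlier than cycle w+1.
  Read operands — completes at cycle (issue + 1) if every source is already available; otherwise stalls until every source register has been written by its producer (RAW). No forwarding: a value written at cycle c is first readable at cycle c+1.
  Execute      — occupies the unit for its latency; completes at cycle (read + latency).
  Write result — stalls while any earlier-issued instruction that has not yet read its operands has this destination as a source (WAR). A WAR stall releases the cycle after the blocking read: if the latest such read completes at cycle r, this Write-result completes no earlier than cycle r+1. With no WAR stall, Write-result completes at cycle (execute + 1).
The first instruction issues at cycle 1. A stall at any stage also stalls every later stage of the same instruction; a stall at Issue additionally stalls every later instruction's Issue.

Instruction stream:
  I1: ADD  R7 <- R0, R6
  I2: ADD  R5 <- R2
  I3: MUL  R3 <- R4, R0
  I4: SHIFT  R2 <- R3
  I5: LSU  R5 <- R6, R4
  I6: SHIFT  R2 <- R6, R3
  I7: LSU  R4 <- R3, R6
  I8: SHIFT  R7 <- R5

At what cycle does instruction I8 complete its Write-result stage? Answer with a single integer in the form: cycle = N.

cycle = 26

t=1  issue I1 (ADD)
t=2  I1 read-ops
t=4  I1 finished on ADD
t=5  I1→R7
t=6  issue I2 (ADD)
t=7  I2 read-ops; issue I3 (MUL)
t=8  I3 read-ops; issue I4 (SHIFT)
t=9  I2 finished on ADD
t=10  I2→R5
t=11  issue I5 (LSU)
t=12  I5 read-ops
t=13  I5 finished on LSU
t=14  I3 finished on MUL; I5→R5
t=15  I3→R3
t=16  I4 read-ops
t=17  I4 finished on SHIFT
t=18  I4→R2
t=19  issue I6 (SHIFT)
t=20  I6 read-ops; issue I7 (LSU)
t=21  I6 finished on SHIFT; I7 read-ops
t=22  I6→R2; I7 finished on LSU
t=23  I7→R4; issue I8 (SHIFT)
t=24  I8 read-ops
t=25  I8 finished on SHIFT
t=26  I8→R7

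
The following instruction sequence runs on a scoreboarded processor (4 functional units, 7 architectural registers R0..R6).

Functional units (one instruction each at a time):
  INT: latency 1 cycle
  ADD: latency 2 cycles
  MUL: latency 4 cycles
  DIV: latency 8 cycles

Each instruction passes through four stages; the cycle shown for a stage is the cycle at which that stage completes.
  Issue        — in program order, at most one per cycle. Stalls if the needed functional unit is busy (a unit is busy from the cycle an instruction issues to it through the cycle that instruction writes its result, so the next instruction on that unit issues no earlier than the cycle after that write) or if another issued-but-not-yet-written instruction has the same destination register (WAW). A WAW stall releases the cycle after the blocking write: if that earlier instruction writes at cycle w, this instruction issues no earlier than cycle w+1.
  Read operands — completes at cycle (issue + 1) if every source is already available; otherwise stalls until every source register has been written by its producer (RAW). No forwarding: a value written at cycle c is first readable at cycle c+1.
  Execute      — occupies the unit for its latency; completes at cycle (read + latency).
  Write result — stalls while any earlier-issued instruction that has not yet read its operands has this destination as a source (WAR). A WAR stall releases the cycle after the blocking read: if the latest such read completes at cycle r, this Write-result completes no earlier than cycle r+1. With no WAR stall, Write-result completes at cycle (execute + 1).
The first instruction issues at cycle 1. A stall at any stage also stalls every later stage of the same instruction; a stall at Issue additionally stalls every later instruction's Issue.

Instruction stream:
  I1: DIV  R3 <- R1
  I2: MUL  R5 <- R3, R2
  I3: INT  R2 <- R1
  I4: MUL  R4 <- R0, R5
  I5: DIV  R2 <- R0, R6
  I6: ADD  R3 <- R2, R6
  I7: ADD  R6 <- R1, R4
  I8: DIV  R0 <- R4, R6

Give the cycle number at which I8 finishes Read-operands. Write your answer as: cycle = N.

[1] I1→DIV
[2] I1 RO · I2→MUL
[3] I3→INT
[4] I3 RO
[5] I3 EX
[10] I1 EX
[11] I1 WR R3
[12] I2 RO
[13] I3 WR R2
[16] I2 EX
[17] I2 WR R5
[18] I4→MUL
[19] I4 RO · I5→DIV
[20] I5 RO · I6→ADD
[23] I4 EX
[24] I4 WR R4
[28] I5 EX
[29] I5 WR R2
[30] I6 RO
[32] I6 EX
[33] I6 WR R3
[34] I7→ADD
[35] I7 RO · I8→DIV
[37] I7 EX
[38] I7 WR R6
[39] I8 RO
[47] I8 EX
[48] I8 WR R0

cycle = 39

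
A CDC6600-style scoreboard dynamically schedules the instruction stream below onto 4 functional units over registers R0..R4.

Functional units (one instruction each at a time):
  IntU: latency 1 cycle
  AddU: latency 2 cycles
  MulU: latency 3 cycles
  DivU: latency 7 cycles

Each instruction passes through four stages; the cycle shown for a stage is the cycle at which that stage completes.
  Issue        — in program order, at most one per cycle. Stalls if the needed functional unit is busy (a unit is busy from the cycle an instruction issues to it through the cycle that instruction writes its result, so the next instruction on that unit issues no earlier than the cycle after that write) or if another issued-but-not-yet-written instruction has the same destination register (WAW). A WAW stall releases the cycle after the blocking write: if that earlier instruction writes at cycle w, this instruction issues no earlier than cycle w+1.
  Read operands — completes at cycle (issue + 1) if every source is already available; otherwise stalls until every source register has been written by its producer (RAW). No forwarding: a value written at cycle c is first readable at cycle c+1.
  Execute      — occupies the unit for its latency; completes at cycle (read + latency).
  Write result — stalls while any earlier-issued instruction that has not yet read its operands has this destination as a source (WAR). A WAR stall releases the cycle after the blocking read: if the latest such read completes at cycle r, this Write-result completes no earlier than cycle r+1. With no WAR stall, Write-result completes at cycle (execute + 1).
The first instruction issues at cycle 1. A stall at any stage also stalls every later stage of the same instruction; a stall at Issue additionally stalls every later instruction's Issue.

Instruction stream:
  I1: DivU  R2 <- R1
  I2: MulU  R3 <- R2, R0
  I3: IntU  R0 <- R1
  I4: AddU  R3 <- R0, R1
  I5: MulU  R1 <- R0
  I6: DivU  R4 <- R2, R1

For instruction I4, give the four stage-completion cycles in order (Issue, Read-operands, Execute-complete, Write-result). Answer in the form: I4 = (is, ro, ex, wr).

I4 = (16, 17, 19, 20)

t=1  issue I1 (DivU)
t=2  I1 read-ops · issue I2 (MulU)
t=3  issue I3 (IntU)
t=4  I3 read-ops
t=5  I3 finished on IntU
t=9  I1 finished on DivU
t=10  I1→R2
t=11  I2 read-ops
t=12  I3→R0
t=14  I2 finished on MulU
t=15  I2→R3
t=16  issue I4 (AddU)
t=17  I4 read-ops · issue I5 (MulU)
t=18  I5 read-ops · issue I6 (DivU)
t=19  I4 finished on AddU
t=20  I4→R3
t=21  I5 finished on MulU
t=22  I5→R1
t=23  I6 read-ops
t=30  I6 finished on DivU
t=31  I6→R4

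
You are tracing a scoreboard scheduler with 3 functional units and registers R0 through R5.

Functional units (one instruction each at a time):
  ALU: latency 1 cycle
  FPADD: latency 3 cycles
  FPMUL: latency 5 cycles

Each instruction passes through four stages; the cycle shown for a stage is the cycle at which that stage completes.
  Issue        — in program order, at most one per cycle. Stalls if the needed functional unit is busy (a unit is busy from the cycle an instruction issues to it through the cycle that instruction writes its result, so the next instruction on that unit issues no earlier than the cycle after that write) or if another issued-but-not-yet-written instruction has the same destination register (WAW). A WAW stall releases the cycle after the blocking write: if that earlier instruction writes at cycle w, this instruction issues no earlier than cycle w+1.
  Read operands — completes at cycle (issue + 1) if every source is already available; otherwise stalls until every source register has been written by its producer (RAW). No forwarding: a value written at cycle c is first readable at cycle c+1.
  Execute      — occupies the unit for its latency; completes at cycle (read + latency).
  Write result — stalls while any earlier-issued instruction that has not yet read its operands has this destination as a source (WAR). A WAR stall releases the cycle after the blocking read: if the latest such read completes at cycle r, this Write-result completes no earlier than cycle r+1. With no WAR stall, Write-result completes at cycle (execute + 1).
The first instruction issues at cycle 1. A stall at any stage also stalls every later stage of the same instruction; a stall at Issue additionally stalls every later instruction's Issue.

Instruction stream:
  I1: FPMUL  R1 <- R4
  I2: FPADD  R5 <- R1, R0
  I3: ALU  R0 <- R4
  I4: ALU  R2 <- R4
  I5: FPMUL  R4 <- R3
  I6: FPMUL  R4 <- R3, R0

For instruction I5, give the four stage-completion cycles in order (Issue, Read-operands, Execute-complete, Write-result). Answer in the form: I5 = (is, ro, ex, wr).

I5 = (12, 13, 18, 19)

[I1] 1/2/7/8
[I2] 2/9/12/13  (RAW R1: wait I1 write@8)
[I3] 3/4/5/10  (WAR R0: wait I2 read@9)
[I4] 11/12/13/14  (struct: ALU busy until I3 writes@10)
[I5] 12/13/18/19
[I6] 20/21/26/27  (struct: FPMUL busy until I5 writes@19)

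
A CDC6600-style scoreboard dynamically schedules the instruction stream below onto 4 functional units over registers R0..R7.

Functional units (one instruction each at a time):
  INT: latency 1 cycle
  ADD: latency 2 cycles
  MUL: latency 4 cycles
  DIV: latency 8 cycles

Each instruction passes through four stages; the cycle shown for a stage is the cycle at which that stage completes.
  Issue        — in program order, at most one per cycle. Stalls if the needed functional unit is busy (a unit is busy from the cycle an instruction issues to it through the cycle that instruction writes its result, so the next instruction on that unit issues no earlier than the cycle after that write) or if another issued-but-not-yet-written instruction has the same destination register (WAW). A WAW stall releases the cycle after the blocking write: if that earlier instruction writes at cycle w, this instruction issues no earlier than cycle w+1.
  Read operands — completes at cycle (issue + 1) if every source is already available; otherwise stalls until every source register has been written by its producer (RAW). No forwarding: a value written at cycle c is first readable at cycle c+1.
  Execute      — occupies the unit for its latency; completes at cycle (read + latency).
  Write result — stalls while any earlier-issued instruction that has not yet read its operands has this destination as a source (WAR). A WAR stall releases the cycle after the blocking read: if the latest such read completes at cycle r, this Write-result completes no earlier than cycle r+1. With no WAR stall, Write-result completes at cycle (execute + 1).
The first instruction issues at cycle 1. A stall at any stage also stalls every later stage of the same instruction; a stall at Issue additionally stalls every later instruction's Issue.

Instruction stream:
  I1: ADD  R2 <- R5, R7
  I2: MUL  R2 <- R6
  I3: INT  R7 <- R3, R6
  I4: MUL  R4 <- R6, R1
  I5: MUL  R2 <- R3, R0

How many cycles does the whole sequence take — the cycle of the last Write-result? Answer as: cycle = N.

[I1] 1/2/4/5
[I2] 6/7/11/12  (WAW R2: wait I1 write@5)
[I3] 7/8/9/10
[I4] 13/14/18/19  (struct: MUL busy until I2 writes@12)
[I5] 20/21/25/26  (struct: MUL busy until I4 writes@19)

cycle = 26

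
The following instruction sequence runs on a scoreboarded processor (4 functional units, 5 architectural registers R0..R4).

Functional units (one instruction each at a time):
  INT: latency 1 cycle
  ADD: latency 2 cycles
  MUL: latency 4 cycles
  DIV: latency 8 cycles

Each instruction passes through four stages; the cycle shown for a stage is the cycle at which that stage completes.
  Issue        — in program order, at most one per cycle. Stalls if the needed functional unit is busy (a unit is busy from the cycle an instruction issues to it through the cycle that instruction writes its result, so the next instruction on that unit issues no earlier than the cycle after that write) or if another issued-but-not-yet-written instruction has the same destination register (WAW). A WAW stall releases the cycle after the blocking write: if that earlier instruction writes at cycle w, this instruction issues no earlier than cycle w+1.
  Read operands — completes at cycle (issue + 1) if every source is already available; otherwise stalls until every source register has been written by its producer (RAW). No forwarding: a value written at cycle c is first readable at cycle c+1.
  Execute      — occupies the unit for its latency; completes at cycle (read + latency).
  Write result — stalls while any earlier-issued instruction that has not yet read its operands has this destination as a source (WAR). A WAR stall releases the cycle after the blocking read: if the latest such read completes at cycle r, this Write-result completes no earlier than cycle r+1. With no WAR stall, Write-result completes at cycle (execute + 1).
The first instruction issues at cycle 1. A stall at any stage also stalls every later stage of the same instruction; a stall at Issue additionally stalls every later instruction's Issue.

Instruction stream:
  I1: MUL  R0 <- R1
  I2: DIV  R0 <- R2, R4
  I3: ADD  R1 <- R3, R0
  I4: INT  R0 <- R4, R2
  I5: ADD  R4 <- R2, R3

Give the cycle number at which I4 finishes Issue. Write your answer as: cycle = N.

cycle = 19

[1] I1 dispatched to MUL
[2] I1 operands ready
[6] I1 complete
[7] R0←I1
[8] I2 dispatched to DIV
[9] I2 operands ready, I3 dispatched to ADD
[17] I2 complete
[18] R0←I2
[19] I3 operands ready, I4 dispatched to INT
[20] I4 operands ready
[21] I3 complete, I4 complete
[22] R1←I3, R0←I4
[23] I5 dispatched to ADD
[24] I5 operands ready
[26] I5 complete
[27] R4←I5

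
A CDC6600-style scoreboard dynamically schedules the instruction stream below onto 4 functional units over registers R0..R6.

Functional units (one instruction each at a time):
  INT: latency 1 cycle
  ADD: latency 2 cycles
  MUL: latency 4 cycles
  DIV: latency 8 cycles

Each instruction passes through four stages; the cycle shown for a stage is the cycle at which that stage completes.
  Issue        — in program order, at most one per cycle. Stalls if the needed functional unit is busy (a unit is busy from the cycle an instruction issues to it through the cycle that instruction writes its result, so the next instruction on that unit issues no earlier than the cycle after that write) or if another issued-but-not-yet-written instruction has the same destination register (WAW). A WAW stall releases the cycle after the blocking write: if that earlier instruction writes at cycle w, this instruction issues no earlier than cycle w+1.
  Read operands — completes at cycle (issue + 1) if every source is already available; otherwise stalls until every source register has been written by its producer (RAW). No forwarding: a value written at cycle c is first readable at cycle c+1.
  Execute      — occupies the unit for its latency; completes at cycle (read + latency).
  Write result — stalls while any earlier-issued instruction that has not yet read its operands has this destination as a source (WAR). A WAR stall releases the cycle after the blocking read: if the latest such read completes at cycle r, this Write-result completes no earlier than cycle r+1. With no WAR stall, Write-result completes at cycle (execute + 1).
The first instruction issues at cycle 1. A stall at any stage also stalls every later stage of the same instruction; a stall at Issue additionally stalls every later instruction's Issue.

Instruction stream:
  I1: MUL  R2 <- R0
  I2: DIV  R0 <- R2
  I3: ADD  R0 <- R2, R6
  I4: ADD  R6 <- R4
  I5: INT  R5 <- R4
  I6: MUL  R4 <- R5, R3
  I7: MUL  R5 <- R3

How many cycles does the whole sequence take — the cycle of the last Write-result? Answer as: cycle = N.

I1: IS=1 RO=2 EX=6 WR=7
I2: IS=2 RO=8 EX=16 WR=17  [RAW R2: wait I1 write@7]
I3: IS=18 RO=19 EX=21 WR=22  [WAW R0: wait I2 write@17]
I4: IS=23 RO=24 EX=26 WR=27  [struct: ADD busy until I3 writes@22]
I5: IS=24 RO=25 EX=26 WR=27
I6: IS=25 RO=28 EX=32 WR=33  [RAW R5: wait I5 write@27]
I7: IS=34 RO=35 EX=39 WR=40  [struct: MUL busy until I6 writes@33]

cycle = 40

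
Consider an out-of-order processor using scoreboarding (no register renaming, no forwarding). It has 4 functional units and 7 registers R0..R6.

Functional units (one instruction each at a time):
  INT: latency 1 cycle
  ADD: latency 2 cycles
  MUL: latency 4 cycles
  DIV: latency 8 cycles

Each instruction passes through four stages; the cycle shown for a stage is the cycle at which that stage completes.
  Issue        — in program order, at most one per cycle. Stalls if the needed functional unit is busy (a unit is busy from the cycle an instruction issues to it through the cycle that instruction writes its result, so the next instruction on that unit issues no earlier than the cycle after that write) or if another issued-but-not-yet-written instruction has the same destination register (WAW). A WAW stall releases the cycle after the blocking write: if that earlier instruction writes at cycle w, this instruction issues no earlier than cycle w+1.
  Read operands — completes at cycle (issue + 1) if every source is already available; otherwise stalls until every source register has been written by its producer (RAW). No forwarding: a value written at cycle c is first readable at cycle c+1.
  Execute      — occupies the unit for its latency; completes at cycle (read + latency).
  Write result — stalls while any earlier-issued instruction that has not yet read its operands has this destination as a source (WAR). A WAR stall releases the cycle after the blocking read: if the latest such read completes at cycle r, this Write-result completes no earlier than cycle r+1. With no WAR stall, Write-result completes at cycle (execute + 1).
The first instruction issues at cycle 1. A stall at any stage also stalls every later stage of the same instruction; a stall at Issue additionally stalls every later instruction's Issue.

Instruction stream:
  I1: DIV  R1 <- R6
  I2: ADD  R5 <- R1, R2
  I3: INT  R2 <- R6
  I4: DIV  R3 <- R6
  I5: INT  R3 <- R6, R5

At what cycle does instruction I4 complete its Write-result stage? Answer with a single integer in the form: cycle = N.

cycle = 22

c1: I1→DIV
c2: I1 RO · I2→ADD
c3: I3→INT
c4: I3 RO
c5: I3 EX
c10: I1 EX
c11: I1 WR R1
c12: I2 RO · I4→DIV
c13: I3 WR R2 · I4 RO
c14: I2 EX
c15: I2 WR R5
c21: I4 EX
c22: I4 WR R3
c23: I5→INT
c24: I5 RO
c25: I5 EX
c26: I5 WR R3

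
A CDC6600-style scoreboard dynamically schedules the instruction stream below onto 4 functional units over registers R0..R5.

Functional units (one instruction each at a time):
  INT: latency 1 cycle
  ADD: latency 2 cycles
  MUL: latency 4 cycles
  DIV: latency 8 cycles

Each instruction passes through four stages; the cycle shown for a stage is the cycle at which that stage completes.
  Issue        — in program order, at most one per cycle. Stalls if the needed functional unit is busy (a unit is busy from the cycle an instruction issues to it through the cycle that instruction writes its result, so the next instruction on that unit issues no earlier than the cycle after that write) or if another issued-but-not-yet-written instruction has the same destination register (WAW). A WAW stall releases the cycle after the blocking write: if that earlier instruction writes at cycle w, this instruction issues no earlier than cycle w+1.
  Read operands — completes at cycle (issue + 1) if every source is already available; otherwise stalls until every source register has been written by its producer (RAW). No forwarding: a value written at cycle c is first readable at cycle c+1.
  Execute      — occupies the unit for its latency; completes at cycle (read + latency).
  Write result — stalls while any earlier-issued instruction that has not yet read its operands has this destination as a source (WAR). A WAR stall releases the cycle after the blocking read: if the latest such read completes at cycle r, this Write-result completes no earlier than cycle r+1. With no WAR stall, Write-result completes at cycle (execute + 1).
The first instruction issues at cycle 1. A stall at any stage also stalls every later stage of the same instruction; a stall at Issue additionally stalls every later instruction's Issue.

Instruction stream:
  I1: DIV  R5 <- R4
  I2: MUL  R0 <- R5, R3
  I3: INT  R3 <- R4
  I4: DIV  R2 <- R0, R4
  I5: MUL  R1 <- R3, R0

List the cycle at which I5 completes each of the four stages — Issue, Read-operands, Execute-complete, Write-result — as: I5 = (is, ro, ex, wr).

cycle 1: I1 issues→DIV
cycle 2: I1 reads, I2 issues→MUL
cycle 3: I3 issues→INT
cycle 4: I3 reads
cycle 5: I3 exec-done
cycle 10: I1 exec-done
cycle 11: I1 writes R5
cycle 12: I2 reads, I4 issues→DIV
cycle 13: I3 writes R3
cycle 16: I2 exec-done
cycle 17: I2 writes R0
cycle 18: I4 reads, I5 issues→MUL
cycle 19: I5 reads
cycle 23: I5 exec-done
cycle 24: I5 writes R1
cycle 26: I4 exec-done
cycle 27: I4 writes R2

I5 = (18, 19, 23, 24)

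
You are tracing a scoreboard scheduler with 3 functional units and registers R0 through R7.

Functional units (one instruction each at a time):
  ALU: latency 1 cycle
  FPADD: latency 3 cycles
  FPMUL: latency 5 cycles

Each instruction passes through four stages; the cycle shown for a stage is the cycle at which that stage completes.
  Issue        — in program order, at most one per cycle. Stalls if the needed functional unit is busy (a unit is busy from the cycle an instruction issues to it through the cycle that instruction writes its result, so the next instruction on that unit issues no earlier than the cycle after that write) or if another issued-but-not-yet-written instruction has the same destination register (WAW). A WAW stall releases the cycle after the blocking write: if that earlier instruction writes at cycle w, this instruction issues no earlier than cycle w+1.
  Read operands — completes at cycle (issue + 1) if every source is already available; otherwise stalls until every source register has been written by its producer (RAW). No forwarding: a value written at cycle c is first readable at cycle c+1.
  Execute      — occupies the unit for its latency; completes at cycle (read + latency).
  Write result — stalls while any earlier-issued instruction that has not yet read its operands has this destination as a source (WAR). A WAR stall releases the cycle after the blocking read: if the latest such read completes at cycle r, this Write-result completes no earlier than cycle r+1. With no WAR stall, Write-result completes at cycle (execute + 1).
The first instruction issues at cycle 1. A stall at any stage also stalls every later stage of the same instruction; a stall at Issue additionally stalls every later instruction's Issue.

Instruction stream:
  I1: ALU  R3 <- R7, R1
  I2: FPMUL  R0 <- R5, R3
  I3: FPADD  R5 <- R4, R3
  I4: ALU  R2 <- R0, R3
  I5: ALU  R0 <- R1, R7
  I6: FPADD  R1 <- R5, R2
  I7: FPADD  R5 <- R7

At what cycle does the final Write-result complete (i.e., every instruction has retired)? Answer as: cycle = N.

cycle = 27

I1  is:1  ro:2  ex:3  wr:4
I2  is:2  ro:5  ex:10  wr:11  — RAW R3: wait I1 write@4
I3  is:3  ro:5  ex:8  wr:9  — RAW R3: wait I1 write@4
I4  is:5  ro:12  ex:13  wr:14  — struct: ALU busy until I1 writes@4, RAW R0: wait I2 write@11
I5  is:15  ro:16  ex:17  wr:18  — struct: ALU busy until I4 writes@14
I6  is:16  ro:17  ex:20  wr:21
I7  is:22  ro:23  ex:26  wr:27  — struct: FPADD busy until I6 writes@21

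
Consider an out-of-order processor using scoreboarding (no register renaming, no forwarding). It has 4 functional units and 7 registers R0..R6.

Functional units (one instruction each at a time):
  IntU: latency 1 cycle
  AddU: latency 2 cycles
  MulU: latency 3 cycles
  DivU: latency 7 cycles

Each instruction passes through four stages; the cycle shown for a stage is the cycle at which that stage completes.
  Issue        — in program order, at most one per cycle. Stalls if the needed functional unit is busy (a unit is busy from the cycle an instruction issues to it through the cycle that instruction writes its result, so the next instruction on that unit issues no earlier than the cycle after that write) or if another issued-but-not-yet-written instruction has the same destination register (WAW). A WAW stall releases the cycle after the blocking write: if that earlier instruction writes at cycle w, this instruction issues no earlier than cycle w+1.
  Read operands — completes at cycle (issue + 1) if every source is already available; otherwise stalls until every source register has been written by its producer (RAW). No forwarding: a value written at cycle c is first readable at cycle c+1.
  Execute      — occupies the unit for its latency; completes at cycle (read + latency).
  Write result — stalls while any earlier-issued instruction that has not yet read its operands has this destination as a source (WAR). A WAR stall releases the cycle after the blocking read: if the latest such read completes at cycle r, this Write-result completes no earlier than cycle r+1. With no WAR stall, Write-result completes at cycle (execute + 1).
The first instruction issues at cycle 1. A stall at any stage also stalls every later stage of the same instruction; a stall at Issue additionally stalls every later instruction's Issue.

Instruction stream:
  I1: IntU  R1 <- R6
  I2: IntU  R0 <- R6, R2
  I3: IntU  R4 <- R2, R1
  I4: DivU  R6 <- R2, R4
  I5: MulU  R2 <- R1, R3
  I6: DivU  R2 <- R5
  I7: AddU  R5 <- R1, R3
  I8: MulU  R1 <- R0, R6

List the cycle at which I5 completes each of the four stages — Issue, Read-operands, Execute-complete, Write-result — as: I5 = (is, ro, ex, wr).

I5 = (11, 12, 15, 16)

t=1  I1 issues→IntU
t=2  I1 reads
t=3  I1 exec-done
t=4  I1 writes R1
t=5  I2 issues→IntU
t=6  I2 reads
t=7  I2 exec-done
t=8  I2 writes R0
t=9  I3 issues→IntU
t=10  I3 reads, I4 issues→DivU
t=11  I3 exec-done, I5 issues→MulU
t=12  I3 writes R4, I5 reads
t=13  I4 reads
t=15  I5 exec-done
t=16  I5 writes R2
t=20  I4 exec-done
t=21  I4 writes R6
t=22  I6 issues→DivU
t=23  I6 reads, I7 issues→AddU
t=24  I7 reads, I8 issues→MulU
t=25  I8 reads
t=26  I7 exec-done
t=27  I7 writes R5
t=28  I8 exec-done
t=29  I8 writes R1
t=30  I6 exec-done
t=31  I6 writes R2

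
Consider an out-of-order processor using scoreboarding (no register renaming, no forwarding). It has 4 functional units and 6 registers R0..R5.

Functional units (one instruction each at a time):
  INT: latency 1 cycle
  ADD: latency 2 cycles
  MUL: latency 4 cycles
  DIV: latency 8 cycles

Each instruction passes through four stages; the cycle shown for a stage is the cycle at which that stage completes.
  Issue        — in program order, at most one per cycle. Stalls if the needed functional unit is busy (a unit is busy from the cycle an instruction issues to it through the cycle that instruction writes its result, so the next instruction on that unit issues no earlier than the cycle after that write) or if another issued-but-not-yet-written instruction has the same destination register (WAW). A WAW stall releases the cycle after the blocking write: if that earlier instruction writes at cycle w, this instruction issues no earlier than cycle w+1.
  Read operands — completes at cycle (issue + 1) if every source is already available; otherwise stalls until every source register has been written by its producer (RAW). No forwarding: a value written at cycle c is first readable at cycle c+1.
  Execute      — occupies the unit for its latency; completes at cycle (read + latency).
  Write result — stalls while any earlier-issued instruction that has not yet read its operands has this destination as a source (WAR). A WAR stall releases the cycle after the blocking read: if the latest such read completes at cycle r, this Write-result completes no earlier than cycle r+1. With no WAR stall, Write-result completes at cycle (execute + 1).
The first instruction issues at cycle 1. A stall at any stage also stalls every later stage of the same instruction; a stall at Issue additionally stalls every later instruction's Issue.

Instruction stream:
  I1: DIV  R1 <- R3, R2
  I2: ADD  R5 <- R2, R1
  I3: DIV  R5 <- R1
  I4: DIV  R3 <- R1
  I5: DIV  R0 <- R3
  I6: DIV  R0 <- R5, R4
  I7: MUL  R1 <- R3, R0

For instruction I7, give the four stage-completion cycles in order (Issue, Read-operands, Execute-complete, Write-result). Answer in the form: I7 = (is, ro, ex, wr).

I7 = (50, 60, 64, 65)

[1] I1 issues→DIV
[2] I1 reads | I2 issues→ADD
[10] I1 exec-done
[11] I1 writes R1
[12] I2 reads
[14] I2 exec-done
[15] I2 writes R5
[16] I3 issues→DIV
[17] I3 reads
[25] I3 exec-done
[26] I3 writes R5
[27] I4 issues→DIV
[28] I4 reads
[36] I4 exec-done
[37] I4 writes R3
[38] I5 issues→DIV
[39] I5 reads
[47] I5 exec-done
[48] I5 writes R0
[49] I6 issues→DIV
[50] I6 reads | I7 issues→MUL
[58] I6 exec-done
[59] I6 writes R0
[60] I7 reads
[64] I7 exec-done
[65] I7 writes R1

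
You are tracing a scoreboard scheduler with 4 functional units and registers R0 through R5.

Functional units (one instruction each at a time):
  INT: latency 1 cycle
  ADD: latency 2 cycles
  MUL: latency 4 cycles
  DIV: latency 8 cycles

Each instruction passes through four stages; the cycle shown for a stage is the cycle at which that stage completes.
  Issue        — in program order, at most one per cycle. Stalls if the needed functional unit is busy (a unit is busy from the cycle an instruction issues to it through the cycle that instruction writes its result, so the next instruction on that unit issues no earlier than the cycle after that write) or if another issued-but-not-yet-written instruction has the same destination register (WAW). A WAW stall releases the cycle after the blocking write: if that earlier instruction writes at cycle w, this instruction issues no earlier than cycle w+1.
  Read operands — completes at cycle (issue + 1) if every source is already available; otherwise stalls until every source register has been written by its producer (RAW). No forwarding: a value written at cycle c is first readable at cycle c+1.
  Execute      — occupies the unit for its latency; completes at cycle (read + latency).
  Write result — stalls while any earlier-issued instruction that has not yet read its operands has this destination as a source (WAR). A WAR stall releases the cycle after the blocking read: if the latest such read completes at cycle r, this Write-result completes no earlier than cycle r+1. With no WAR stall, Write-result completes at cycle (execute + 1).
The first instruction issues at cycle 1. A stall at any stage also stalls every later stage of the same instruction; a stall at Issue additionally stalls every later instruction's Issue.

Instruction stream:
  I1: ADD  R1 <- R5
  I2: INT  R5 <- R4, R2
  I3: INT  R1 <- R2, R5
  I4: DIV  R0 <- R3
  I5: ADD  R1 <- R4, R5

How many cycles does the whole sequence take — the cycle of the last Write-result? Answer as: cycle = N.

cycle = 17

t=1  I1→ADD
t=2  I1 RO | I2→INT
t=3  I2 RO
t=4  I1 EX | I2 EX
t=5  I1 WR R1 | I2 WR R5
t=6  I3→INT
t=7  I3 RO | I4→DIV
t=8  I3 EX | I4 RO
t=9  I3 WR R1
t=10  I5→ADD
t=11  I5 RO
t=13  I5 EX
t=14  I5 WR R1
t=16  I4 EX
t=17  I4 WR R0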